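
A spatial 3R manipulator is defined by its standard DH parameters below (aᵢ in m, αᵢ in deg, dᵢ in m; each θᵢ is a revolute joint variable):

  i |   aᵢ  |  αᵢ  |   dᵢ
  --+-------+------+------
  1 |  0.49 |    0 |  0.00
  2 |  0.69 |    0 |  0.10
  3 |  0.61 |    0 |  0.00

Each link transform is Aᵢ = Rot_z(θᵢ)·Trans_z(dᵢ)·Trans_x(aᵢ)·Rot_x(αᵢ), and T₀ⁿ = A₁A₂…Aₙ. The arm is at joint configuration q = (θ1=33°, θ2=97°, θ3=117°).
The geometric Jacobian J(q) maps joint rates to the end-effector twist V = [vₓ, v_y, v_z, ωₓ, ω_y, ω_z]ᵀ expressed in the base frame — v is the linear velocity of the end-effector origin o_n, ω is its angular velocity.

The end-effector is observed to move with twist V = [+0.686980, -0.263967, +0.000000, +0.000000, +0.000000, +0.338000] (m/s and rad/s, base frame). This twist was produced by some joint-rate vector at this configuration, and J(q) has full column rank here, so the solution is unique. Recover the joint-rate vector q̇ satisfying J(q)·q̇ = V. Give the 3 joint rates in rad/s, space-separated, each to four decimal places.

o_n = [-0.2709, 0.2339, 0.1000]
J₁: ẑ×o_n = [-0.2339, -0.2709, 0.0000], ω = ẑ
J2: z=[0.0000, 0.0000, 1.0000] o=[0.4109, 0.2669, 0.0000] → [0.0329, -0.6819, 0.0000, 0.0000, 0.0000, 1.0000]
J3: z=[0.0000, 0.0000, 1.0000] o=[-0.0326, 0.7954, 0.1000] → [0.5615, -0.2383, 0.0000, 0.0000, 0.0000, 1.0000]
q̇ = J⁺·V = [-0.9460, 0.4830, 0.8010]

-0.9460 0.4830 0.8010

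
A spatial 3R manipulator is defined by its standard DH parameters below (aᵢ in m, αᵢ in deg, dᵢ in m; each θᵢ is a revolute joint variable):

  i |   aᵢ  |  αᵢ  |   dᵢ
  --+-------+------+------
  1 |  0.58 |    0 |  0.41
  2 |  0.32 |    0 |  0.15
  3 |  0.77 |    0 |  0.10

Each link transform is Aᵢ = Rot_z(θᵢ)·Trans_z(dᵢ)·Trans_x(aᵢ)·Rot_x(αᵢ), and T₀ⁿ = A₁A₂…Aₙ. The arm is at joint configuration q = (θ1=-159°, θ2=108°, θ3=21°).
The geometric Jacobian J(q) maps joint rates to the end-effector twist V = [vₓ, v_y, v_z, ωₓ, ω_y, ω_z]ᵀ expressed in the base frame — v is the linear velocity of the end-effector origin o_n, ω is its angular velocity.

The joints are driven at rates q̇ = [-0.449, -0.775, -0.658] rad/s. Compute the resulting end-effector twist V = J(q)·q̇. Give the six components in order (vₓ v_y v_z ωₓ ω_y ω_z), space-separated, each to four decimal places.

-1.1223 -1.2584 0.0000 0.0000 0.0000 -1.8820

o_n = [0.3267, -0.8415, 0.6600]
J₁: ẑ×o_n = [0.8415, 0.3267, -0.0000], ω = ẑ
J2: z=[0.0000, 0.0000, 1.0000] o=[-0.5415, -0.2079, 0.4100] → [0.6337, 0.8682, -0.0000, 0.0000, 0.0000, 1.0000]
J3: z=[0.0000, 0.0000, 1.0000] o=[-0.3401, -0.4565, 0.5600] → [0.3850, 0.6668, -0.0000, 0.0000, 0.0000, 1.0000]
V = J·q̇ = [-1.1223, -1.2584, 0.0000, 0.0000, 0.0000, -1.8820]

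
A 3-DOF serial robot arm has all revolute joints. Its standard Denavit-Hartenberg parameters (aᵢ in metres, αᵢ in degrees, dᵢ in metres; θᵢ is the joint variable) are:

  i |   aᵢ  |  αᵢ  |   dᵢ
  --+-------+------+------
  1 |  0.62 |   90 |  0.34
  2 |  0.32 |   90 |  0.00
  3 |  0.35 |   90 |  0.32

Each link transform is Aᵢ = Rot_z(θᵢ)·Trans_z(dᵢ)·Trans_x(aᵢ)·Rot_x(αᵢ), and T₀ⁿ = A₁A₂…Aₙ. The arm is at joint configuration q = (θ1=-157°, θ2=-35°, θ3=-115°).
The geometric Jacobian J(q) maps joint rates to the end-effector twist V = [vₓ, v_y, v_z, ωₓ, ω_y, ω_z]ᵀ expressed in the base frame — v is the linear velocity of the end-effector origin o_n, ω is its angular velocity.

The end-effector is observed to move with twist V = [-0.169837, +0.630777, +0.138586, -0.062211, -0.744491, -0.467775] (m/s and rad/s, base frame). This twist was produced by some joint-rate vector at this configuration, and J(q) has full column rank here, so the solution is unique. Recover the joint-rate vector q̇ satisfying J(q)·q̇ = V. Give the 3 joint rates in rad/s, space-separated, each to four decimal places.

o_n = [-0.4076, -0.5176, -0.0208]
J₁: ẑ×o_n = [0.5176, -0.4076, 0.0000], ω = ẑ
J2: z=[-0.3907, 0.9205, 0.0000] o=[-0.5707, -0.2423, 0.3400] → [-0.3321, -0.1410, -0.0426, -0.3907, 0.9205, 0.0000]
J3: z=[0.5280, 0.2241, -0.8192] o=[-0.8120, -0.3447, 0.1565] → [-0.1814, -0.2377, -0.1819, 0.5280, 0.2241, -0.8192]
q̇ = J⁺·V = [-0.9650, -0.6610, -0.6070]

-0.9650 -0.6610 -0.6070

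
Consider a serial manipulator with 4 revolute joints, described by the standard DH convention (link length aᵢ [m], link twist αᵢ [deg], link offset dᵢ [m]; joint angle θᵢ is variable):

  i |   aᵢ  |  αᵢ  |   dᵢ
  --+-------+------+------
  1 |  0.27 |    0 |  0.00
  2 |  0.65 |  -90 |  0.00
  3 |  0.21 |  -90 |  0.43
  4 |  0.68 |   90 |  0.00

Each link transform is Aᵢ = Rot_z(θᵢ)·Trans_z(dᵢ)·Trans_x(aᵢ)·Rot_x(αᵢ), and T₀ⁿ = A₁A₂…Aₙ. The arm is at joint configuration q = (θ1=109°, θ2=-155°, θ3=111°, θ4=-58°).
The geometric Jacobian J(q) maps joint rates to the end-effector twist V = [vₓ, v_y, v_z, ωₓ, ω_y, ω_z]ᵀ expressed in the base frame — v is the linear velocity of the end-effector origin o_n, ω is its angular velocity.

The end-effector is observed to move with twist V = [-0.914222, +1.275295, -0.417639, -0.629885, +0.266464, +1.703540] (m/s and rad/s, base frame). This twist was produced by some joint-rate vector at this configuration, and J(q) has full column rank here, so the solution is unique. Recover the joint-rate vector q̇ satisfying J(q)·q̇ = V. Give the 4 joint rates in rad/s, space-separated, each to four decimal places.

o_n = [0.9458, 0.6340, -0.5325]
J₁: ẑ×o_n = [-0.6340, 0.9458, 0.0000], ω = ẑ
J2: z=[0.0000, 0.0000, 1.0000] o=[-0.0879, 0.2553, 0.0000] → [-0.3788, 1.0337, 0.0000, 0.0000, 0.0000, 1.0000]
J3: z=[0.7193, 0.6947, 0.0000] o=[0.3636, -0.2123, 0.0000] → [-0.3699, 0.3830, 0.2044, 0.7193, 0.6947, 0.0000]
J4: z=[-0.6485, 0.6716, 0.3584] o=[0.6207, 0.1406, -0.1961] → [-0.4028, -0.1017, -0.5384, -0.6485, 0.6716, 0.3584]
q̇ = J⁺·V = [0.7370, 0.7250, -0.2680, 0.6740]

0.7370 0.7250 -0.2680 0.6740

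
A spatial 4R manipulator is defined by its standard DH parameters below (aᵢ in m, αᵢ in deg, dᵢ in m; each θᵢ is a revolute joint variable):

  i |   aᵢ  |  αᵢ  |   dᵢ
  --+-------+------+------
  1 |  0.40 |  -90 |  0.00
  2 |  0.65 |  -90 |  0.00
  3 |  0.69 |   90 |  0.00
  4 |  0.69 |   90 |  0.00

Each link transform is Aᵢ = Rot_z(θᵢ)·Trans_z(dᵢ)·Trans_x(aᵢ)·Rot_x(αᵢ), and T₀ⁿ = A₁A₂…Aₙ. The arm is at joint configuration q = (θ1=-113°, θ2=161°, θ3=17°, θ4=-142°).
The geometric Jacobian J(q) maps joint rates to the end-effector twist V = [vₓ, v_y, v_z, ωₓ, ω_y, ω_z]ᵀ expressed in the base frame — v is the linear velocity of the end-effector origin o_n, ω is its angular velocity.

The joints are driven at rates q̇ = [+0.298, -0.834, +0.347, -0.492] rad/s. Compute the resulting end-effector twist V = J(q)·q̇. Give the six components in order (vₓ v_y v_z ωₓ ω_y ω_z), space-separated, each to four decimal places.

o_n = [0.0421, 0.2087, -0.6588]
J₁: ẑ×o_n = [-0.2087, 0.0421, 0.0000], ω = ẑ
J2: z=[0.9205, -0.3907, 0.0000] o=[-0.1563, -0.3682, 0.0000] → [0.2574, 0.6064, 0.6085, 0.9205, -0.3907, 0.0000]
J3: z=[0.1272, 0.2997, 0.9455] o=[0.0838, 0.1975, -0.2116] → [-0.1446, 0.0174, 0.0139, 0.1272, 0.2997, 0.9455]
J4: z=[0.9883, -0.1192, -0.0952] o=[0.1419, 0.8507, -0.4264] → [-0.0334, 0.2392, -0.6464, 0.9883, -0.1192, -0.0952]
V = J·q̇ = [-0.3106, -0.6048, -0.1847, -1.2098, 0.4885, 0.6729]

-0.3106 -0.6048 -0.1847 -1.2098 0.4885 0.6729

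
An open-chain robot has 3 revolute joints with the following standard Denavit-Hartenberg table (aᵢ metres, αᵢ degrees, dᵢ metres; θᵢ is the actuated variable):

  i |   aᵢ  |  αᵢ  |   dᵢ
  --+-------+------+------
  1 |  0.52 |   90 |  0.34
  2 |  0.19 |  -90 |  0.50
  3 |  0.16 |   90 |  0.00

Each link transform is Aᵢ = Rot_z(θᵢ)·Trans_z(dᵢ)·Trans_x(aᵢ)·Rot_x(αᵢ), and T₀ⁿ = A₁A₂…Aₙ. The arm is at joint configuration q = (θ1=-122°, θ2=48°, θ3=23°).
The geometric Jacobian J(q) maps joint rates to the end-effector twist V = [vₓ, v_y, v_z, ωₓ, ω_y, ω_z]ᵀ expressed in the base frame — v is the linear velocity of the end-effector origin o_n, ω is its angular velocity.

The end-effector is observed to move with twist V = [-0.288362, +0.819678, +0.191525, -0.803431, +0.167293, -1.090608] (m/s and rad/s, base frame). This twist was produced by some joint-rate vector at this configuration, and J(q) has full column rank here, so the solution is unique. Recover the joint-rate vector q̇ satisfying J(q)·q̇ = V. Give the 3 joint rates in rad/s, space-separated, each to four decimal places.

-0.8350 0.7700 -0.3820

o_n = [-0.7662, -0.4005, 0.5906]
J₁: ẑ×o_n = [0.4005, -0.7662, 0.0000], ω = ẑ
J2: z=[-0.8480, 0.5299, 0.0000] o=[-0.2756, -0.4410, 0.3400] → [0.1328, 0.2126, 0.2257, -0.8480, 0.5299, 0.0000]
J3: z=[0.3938, 0.6302, 0.6691] o=[-0.7670, -0.2838, 0.4812] → [0.1471, -0.0426, -0.0465, 0.3938, 0.6302, 0.6691]
q̇ = J⁺·V = [-0.8350, 0.7700, -0.3820]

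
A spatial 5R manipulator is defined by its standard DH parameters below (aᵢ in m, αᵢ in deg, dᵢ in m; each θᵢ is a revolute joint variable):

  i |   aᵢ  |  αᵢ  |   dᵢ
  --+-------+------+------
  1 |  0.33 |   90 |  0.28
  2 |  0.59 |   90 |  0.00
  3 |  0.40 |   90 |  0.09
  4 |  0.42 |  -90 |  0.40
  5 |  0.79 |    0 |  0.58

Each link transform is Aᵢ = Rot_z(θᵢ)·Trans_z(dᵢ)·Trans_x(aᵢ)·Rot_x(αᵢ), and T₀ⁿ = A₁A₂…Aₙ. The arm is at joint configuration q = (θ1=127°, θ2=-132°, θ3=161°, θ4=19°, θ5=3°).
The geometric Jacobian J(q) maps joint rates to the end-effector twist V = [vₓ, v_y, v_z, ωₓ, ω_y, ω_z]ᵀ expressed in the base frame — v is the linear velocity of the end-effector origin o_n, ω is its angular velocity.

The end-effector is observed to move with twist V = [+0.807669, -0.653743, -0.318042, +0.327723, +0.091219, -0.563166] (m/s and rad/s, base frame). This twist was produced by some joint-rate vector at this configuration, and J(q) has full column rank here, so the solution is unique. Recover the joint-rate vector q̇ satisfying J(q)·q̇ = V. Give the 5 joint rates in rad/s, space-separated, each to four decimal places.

-0.1550 -0.1510 -0.8000 0.5680 0.6550

o_n = [0.6549, 0.4271, 1.3969]
J₁: ẑ×o_n = [-0.4271, 0.6549, 0.0000], ω = ẑ
J2: z=[0.7986, 0.6018, 0.0000] o=[-0.1986, 0.2635, 0.2800] → [0.6721, -0.8920, -0.3830, 0.7986, 0.6018, 0.0000]
J3: z=[0.4472, -0.5935, 0.6691] o=[0.0390, -0.0517, -0.1585] → [-1.2435, -0.2835, 0.5797, 0.4472, -0.5935, 0.6691]
J4: z=[0.8862, 0.3950, -0.2419] o=[0.0309, 0.1753, 0.1828] → [0.5405, -1.2269, -0.0234, 0.8862, 0.3950, -0.2419]
J5: z=[0.4622, -0.7895, 0.4039] o=[0.3986, 0.5307, 0.4566] → [-0.7005, -0.3311, 0.1544, 0.4622, -0.7895, 0.4039]
q̇ = J⁺·V = [-0.1550, -0.1510, -0.8000, 0.5680, 0.6550]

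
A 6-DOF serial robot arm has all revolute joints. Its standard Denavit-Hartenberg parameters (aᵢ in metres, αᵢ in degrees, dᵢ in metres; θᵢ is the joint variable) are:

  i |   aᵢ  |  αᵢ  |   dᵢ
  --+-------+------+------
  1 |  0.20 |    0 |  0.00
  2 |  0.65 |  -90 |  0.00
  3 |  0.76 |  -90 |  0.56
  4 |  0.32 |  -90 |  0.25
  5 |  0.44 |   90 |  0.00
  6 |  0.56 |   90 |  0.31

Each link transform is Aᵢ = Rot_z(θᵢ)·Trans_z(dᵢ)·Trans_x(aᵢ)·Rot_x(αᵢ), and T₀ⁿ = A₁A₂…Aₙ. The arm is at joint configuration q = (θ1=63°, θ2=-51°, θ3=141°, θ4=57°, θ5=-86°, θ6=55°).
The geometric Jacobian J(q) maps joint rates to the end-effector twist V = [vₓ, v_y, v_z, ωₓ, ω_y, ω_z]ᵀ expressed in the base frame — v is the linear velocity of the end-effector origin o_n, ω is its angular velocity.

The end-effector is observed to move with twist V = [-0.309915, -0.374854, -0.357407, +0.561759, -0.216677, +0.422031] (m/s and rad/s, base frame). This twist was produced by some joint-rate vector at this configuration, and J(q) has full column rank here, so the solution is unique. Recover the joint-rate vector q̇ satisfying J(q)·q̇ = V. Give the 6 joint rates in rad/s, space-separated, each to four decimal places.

0.8830 -0.9790 -0.2740 0.0610 0.6320 0.3460

o_n = [-0.2731, 0.3632, 0.5432]
J₁: ẑ×o_n = [-0.3632, -0.2731, 0.0000], ω = ẑ
J2: z=[0.0000, 0.0000, 1.0000] o=[0.0908, 0.1782, 0.0000] → [-0.1850, -0.3639, 0.0000, 0.0000, 0.0000, 1.0000]
J3: z=[-0.2079, 0.9781, 0.0000] o=[0.7266, 0.3133, 0.0000] → [0.5313, 0.1129, 0.9675, -0.2079, 0.9781, 0.0000]
J4: z=[-0.6156, -0.1308, 0.7771] o=[0.0324, 0.7383, -0.4783] → [0.1579, 0.3913, 0.1909, -0.6156, -0.1308, 0.7771]
J5: z=[0.7508, -0.3972, 0.5278] o=[-0.1981, 0.4149, -0.3937] → [-0.3448, -0.7429, -0.0686, 0.7508, -0.3972, 0.5278]
J6: z=[0.1961, 0.8970, 0.3961] o=[-0.4757, 0.3296, -0.0631] → [0.5305, -0.0386, -0.1751, 0.1961, 0.8970, 0.3961]
q̇ = J⁺·V = [0.8830, -0.9790, -0.2740, 0.0610, 0.6320, 0.3460]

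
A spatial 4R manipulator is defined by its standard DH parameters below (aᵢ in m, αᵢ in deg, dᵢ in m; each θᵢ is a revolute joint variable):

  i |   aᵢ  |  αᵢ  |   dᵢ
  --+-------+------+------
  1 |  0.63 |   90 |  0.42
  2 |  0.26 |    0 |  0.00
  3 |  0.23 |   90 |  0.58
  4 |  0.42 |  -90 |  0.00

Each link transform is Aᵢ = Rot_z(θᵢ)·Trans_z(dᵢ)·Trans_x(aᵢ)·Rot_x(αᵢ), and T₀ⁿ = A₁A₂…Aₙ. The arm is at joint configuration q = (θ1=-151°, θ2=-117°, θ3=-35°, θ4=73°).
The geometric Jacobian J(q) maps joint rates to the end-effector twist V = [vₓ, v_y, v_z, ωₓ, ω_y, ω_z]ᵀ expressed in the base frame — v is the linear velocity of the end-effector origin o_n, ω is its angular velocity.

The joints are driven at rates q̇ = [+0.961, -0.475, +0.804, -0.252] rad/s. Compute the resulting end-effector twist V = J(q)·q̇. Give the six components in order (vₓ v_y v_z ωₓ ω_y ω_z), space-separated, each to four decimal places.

-0.5899 -0.5827 -0.0939 -0.2630 0.2304 0.7385

o_n = [-0.6512, 0.7614, 0.0227]
J₁: ẑ×o_n = [-0.7614, -0.6512, 0.0000], ω = ẑ
J2: z=[-0.4848, 0.8746, 0.0000] o=[-0.5510, -0.3054, 0.4200] → [-0.3475, -0.1926, -0.4295, -0.4848, 0.8746, 0.0000]
J3: z=[-0.4848, 0.8746, 0.0000] o=[-0.4478, -0.2482, 0.1883] → [-0.1449, -0.0803, -0.3115, -0.4848, 0.8746, 0.0000]
J4: z=[0.4106, 0.2276, 0.8829] o=[-0.5513, 0.3575, 0.0804] → [-0.3697, -0.0645, 0.1886, 0.4106, 0.2276, 0.8829]
V = J·q̇ = [-0.5899, -0.5827, -0.0939, -0.2630, 0.2304, 0.7385]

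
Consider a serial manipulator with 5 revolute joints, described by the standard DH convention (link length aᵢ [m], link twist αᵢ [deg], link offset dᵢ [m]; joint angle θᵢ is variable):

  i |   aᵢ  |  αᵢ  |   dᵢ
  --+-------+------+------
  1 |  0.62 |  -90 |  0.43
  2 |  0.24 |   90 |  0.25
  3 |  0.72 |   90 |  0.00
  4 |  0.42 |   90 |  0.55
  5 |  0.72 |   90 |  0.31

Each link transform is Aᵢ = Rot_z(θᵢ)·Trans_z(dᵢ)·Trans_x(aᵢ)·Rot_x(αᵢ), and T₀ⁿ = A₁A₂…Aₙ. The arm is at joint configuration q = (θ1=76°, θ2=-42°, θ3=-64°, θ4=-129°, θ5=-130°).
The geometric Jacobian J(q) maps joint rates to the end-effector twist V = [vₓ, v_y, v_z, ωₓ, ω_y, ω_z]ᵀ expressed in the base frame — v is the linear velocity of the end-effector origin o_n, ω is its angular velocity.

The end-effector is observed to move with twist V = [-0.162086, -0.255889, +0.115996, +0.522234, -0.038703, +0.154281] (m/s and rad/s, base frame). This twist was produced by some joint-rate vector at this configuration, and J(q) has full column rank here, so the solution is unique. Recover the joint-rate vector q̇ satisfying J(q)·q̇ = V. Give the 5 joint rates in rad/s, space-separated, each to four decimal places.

o_n = [0.3944, 0.7380, 0.9097]
J₁: ẑ×o_n = [-0.7380, 0.3944, 0.0000], ω = ẑ
J2: z=[-0.9703, 0.2419, 0.0000] o=[0.1500, 0.6016, 0.4300] → [0.1160, 0.4654, -0.1914, -0.9703, 0.2419, 0.0000]
J3: z=[-0.1619, -0.6493, 0.7431] o=[-0.0494, 0.8351, 0.5906] → [-0.1349, 0.3815, 0.3039, -0.1619, -0.6493, 0.7431]
J4: z=[0.2638, -0.7541, -0.6014] o=[0.6352, 0.9062, 0.8018] → [-0.1825, 0.1164, -0.2260, 0.2638, -0.7541, -0.6014]
J5: z=[-0.8409, -0.4853, 0.2397] o=[0.5818, 0.6772, 0.1509] → [-0.3827, 0.5931, -0.1420, -0.8409, -0.4853, 0.2397]
q̇ = J⁺·V = [0.1030, -0.6800, -0.1050, -0.1620, 0.1330]

0.1030 -0.6800 -0.1050 -0.1620 0.1330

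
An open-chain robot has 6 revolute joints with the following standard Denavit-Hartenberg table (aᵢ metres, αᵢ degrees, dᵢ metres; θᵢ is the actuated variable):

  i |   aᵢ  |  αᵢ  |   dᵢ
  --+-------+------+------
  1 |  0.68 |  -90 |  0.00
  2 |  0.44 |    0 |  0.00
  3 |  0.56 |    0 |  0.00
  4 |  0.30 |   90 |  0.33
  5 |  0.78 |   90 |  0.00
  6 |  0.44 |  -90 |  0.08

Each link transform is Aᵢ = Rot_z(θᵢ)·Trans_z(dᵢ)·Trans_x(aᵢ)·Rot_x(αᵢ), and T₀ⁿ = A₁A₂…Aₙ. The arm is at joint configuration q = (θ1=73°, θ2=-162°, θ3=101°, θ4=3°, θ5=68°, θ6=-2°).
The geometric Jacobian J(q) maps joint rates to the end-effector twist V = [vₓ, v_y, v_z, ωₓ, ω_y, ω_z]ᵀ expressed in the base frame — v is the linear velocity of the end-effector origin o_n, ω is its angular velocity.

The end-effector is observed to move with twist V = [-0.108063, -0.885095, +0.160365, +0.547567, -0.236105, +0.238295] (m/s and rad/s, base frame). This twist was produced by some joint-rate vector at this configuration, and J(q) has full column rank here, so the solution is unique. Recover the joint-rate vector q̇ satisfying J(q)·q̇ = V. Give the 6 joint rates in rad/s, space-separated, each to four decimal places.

-0.3680 -0.3810 -0.9740 0.9560 0.3770 0.5170

o_n = [-1.0800, 1.3617, 1.3224]
J₁: ẑ×o_n = [-1.3617, -1.0800, 0.0000], ω = ẑ
J2: z=[-0.9563, 0.2924, 0.0000] o=[0.1988, 0.6503, 0.0000] → [0.3866, 1.2646, -0.3065, -0.9563, 0.2924, 0.0000]
J3: z=[-0.9563, 0.2924, 0.0000] o=[0.0765, 0.2501, 0.1360] → [0.3469, 1.1346, -0.7249, -0.9563, 0.2924, 0.0000]
J4: z=[-0.9563, 0.2924, 0.0000] o=[0.1558, 0.5097, 0.6258] → [0.2037, 0.6662, -0.4534, -0.9563, 0.2924, 0.0000]
J5: z=[-0.2479, -0.8110, 0.5299] o=[-0.1133, 0.7582, 0.8802] → [-0.6785, -0.4026, -0.9337, -0.2479, -0.8110, 0.5299]
J6: z=[0.5019, 0.3603, 0.7863] o=[-0.7596, 1.1178, 1.1280] → [-0.1218, -0.3495, 0.2379, 0.5019, 0.3603, 0.7863]
q̇ = J⁺·V = [-0.3680, -0.3810, -0.9740, 0.9560, 0.3770, 0.5170]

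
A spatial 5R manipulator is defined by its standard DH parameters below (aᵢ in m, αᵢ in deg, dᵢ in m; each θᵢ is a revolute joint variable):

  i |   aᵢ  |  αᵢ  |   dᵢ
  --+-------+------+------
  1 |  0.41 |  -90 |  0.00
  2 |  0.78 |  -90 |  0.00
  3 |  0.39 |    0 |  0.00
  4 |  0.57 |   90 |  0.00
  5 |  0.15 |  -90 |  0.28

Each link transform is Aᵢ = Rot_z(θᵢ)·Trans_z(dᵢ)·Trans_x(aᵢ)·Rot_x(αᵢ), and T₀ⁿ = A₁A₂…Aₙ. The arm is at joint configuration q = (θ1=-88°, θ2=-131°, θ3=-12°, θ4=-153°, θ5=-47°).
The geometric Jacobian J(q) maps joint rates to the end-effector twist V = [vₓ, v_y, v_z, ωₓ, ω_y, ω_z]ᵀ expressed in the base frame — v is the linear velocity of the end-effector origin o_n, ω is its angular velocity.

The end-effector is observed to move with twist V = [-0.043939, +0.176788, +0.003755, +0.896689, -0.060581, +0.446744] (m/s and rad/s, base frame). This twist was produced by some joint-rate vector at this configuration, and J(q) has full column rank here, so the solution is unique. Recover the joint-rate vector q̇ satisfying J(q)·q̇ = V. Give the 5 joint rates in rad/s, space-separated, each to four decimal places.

o_n = [-0.0140, -0.0393, 0.2598]
J₁: ẑ×o_n = [0.0393, -0.0140, 0.0000], ω = ẑ
J2: z=[0.9994, 0.0349, 0.0000] o=[0.0143, -0.4098, 0.0000] → [0.0091, -0.2597, 0.3712, 0.9994, 0.0349, 0.0000]
J3: z=[0.0263, -0.7542, 0.6561] o=[-0.0036, 0.1017, 0.5887] → [0.3405, 0.0018, -0.0116, 0.0263, -0.7542, 0.6561]
J4: z=[0.0263, -0.7542, 0.6561] o=[0.0688, 0.3546, 0.8766] → [0.7236, -0.0380, -0.0728, 0.0263, -0.7542, 0.6561]
J5: z=[-0.9594, -0.2034, -0.1953] o=[0.2288, -0.0012, 0.4611] → [0.0335, -0.1456, -0.0129, -0.9594, -0.2034, -0.1953]
q̇ = J⁺·V = [0.0250, -0.0690, 0.6820, -0.3360, -0.9970]

0.0250 -0.0690 0.6820 -0.3360 -0.9970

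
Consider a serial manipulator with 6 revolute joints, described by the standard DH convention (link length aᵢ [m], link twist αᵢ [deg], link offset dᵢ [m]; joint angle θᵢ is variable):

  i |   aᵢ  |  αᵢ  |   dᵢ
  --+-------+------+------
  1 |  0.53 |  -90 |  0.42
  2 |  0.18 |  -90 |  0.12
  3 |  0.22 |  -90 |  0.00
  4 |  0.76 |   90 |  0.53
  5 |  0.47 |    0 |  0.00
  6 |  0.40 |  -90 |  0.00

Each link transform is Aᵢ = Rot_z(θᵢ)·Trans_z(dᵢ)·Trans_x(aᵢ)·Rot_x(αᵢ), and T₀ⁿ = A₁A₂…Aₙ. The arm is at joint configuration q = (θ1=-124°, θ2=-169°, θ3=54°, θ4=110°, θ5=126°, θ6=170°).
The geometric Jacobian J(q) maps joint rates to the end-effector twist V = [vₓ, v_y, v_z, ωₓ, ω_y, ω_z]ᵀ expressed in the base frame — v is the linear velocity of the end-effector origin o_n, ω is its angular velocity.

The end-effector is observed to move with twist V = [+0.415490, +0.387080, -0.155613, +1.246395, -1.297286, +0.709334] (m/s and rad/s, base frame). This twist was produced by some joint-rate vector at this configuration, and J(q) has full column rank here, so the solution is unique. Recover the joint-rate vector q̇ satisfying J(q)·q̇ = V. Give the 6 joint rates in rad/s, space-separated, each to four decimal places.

0.3910 0.9090 0.0680 -0.2480 -0.8000 -0.1260

o_n = [-0.5430, -0.4487, -0.2392]
J₁: ẑ×o_n = [0.4487, -0.5430, 0.0000], ω = ẑ
J2: z=[0.8290, -0.5592, 0.0000] o=[-0.2964, -0.4394, 0.4200] → [0.3686, 0.5465, -0.1456, 0.8290, -0.5592, 0.0000]
J3: z=[-0.1067, -0.1582, 0.9816] o=[-0.0981, -0.3600, 0.4543] → [0.1967, -0.5108, -0.0609, -0.1067, -0.1582, 0.9816]
J4: z=[-0.9314, -0.3297, -0.1544] o=[-0.1747, -0.1552, 0.4790] → [0.1915, -0.6121, 0.1518, -0.9314, -0.3297, -0.1544]
J5: z=[-0.2906, 0.9287, -0.2303] o=[-0.5016, -0.4589, -0.3330] → [0.0894, 0.0368, 0.0355, -0.2906, 0.9287, -0.2303]
J6: z=[-0.2906, 0.9287, -0.2303] o=[-0.9163, -0.5374, -0.1263] → [-0.0845, -0.1188, -0.3725, -0.2906, 0.9287, -0.2303]
q̇ = J⁺·V = [0.3910, 0.9090, 0.0680, -0.2480, -0.8000, -0.1260]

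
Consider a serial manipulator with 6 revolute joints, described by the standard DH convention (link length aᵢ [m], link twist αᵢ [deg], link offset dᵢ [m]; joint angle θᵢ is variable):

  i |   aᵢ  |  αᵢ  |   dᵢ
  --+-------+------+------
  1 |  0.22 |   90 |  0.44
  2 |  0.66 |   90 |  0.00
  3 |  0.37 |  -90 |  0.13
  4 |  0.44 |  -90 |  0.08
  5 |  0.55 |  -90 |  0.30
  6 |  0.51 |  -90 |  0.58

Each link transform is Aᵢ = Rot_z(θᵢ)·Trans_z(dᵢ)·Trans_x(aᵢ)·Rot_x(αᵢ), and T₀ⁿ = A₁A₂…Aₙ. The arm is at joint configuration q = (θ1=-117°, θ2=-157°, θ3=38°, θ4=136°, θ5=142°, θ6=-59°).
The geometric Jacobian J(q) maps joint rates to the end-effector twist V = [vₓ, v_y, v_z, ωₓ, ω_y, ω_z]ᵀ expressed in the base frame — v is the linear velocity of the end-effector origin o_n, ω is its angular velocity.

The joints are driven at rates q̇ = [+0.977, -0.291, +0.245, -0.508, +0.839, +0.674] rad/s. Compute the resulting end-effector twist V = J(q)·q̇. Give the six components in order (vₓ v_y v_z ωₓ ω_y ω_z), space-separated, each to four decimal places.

o_n = [0.2698, 0.9443, 1.0755]
J₁: ẑ×o_n = [-0.9443, 0.2698, 0.0000], ω = ẑ
J2: z=[-0.8910, 0.4540, 0.0000] o=[-0.0999, -0.1960, 0.4400] → [0.2885, 0.5662, -1.1839, -0.8910, 0.4540, 0.0000]
J3: z=[0.1774, 0.3481, 0.9205] o=[0.1759, 0.3453, 0.1821] → [-0.2404, -0.0721, 0.0736, 0.1774, 0.3481, 0.9205]
J4: z=[-0.9594, -0.1472, 0.2406] o=[0.1179, 0.7331, 0.1879] → [-0.1815, 0.8881, -0.1803, -0.9594, -0.1472, 0.2406]
J5: z=[0.2799, -0.3927, 0.8760] o=[0.0563, 0.3219, 0.0232] → [-0.9585, -0.1075, 0.2580, 0.2799, -0.3927, 0.8760]
J6: z=[-0.7773, 0.4429, 0.4469] o=[0.4502, 0.6474, 0.3857] → [0.1728, 0.4555, -0.1509, -0.7773, 0.4429, 0.4469]
V = J·q̇ = [-1.6609, -0.1533, 0.5689, 0.5011, -0.0030, 2.1165]

-1.6609 -0.1533 0.5689 0.5011 -0.0030 2.1165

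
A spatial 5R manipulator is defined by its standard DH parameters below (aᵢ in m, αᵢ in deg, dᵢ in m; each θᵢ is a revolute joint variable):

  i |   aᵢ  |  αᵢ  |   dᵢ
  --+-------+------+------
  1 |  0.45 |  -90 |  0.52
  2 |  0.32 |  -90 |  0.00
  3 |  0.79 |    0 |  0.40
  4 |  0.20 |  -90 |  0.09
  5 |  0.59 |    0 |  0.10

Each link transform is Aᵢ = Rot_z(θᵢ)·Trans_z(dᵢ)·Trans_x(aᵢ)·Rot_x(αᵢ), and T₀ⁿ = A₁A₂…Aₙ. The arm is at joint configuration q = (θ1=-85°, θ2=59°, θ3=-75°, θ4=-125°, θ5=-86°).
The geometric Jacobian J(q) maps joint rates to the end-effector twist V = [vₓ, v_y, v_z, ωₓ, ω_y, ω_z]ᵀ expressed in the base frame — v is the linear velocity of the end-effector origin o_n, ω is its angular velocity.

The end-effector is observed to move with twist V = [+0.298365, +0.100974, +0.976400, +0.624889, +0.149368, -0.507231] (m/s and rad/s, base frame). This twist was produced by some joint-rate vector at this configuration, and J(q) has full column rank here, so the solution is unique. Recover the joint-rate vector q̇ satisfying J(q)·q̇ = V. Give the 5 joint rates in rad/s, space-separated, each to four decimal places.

-0.6720 0.1140 -0.9350 0.9310 0.5550

o_n = [0.7421, 0.4049, -0.2615]
J₁: ẑ×o_n = [-0.4049, 0.7421, 0.0000], ω = ẑ
J2: z=[0.9962, 0.0872, 0.0000] o=[0.0392, -0.4483, 0.5200] → [-0.0681, 0.7785, 0.7887, 0.9962, 0.0872, 0.0000]
J3: z=[-0.0747, 0.8539, -0.5150] o=[0.0536, -0.6125, 0.2457] → [0.0909, -0.3925, -0.6639, -0.0747, 0.8539, -0.5150]
J4: z=[-0.0747, 0.8539, -0.5150] o=[0.7931, -0.3093, -0.1356] → [0.2603, 0.0168, -0.0098, -0.0747, 0.8539, -0.5150]
J5: z=[0.9208, 0.2574, 0.2932] o=[0.7098, -0.1420, -0.0208] → [-0.2223, 0.2311, 0.4953, 0.9208, 0.2574, 0.2932]
q̇ = J⁺·V = [-0.6720, 0.1140, -0.9350, 0.9310, 0.5550]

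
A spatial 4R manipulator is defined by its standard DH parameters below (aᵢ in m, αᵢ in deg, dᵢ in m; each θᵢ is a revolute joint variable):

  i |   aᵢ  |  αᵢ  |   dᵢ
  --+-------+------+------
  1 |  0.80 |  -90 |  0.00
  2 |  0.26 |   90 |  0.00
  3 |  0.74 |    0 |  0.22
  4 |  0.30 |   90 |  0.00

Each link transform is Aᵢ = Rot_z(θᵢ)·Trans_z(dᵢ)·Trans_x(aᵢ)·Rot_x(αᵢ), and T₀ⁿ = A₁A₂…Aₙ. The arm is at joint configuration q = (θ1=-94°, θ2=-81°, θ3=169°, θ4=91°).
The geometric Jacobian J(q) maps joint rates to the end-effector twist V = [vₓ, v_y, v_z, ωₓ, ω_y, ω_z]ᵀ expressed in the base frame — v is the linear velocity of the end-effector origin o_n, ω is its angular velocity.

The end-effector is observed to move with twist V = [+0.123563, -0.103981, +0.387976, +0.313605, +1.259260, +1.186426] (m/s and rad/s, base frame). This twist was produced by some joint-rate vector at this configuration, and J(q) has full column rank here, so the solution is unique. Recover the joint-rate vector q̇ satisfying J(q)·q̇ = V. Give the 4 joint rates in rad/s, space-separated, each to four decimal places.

0.9840 0.2250 0.4070 0.8870

o_n = [-0.1889, -0.4896, -0.4777]
J₁: ẑ×o_n = [0.4896, -0.1889, 0.0000], ω = ẑ
J2: z=[0.9976, -0.0698, 0.0000] o=[-0.0558, -0.7981, 0.0000] → [0.0333, 0.4765, 0.2984, 0.9976, -0.0698, 0.0000]
J3: z=[0.0689, 0.9853, 0.1564] o=[-0.0586, -0.8386, 0.2568] → [-0.7783, 0.0302, 0.1523, 0.0689, 0.9853, 0.1564]
J4: z=[0.0689, 0.9853, 0.1564] o=[0.1053, -0.5184, -0.4262] → [-0.0552, -0.0425, 0.2918, 0.0689, 0.9853, 0.1564]
q̇ = J⁺·V = [0.9840, 0.2250, 0.4070, 0.8870]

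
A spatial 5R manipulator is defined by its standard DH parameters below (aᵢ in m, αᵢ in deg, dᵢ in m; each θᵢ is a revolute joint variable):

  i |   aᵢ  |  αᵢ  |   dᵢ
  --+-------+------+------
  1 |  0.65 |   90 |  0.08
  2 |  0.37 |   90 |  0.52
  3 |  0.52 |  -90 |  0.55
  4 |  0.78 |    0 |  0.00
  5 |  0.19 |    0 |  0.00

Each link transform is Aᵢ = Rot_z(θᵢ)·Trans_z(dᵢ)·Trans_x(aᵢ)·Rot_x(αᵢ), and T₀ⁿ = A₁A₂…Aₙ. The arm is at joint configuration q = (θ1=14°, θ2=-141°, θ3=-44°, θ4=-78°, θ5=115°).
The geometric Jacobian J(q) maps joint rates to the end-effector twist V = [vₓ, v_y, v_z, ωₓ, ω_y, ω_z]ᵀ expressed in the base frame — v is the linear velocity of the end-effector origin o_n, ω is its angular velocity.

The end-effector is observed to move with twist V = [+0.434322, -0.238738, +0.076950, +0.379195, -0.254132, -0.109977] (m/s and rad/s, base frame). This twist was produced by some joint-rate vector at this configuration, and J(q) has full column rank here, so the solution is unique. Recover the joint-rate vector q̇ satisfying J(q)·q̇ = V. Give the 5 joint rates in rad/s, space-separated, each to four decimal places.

0.3380 0.2930 -0.5410 -0.6910 0.7540

o_n = [-0.8469, -0.1501, 0.4011]
J₁: ẑ×o_n = [0.1501, -0.8469, 0.0000], ω = ẑ
J2: z=[0.2419, -0.9703, 0.0000] o=[0.6307, 0.1572, 0.0800] → [-0.3116, -0.0777, -1.5080, 0.2419, -0.9703, 0.0000]
J3: z=[-0.6106, -0.1522, 0.7771] o=[0.4775, -0.4169, -0.1528] → [-0.2917, -0.6910, -0.3646, -0.6106, -0.1522, 0.7771]
J4: z=[-0.3498, -0.8286, -0.4372] o=[-0.2278, -0.2204, 0.0392] → [-0.2691, 0.3973, -0.5376, -0.3498, -0.8286, -0.4372]
J5: z=[-0.3498, -0.8286, -0.4372] o=[-0.8089, -0.2492, 0.5587] → [0.1739, -0.0385, -0.0662, -0.3498, -0.8286, -0.4372]
q̇ = J⁺·V = [0.3380, 0.2930, -0.5410, -0.6910, 0.7540]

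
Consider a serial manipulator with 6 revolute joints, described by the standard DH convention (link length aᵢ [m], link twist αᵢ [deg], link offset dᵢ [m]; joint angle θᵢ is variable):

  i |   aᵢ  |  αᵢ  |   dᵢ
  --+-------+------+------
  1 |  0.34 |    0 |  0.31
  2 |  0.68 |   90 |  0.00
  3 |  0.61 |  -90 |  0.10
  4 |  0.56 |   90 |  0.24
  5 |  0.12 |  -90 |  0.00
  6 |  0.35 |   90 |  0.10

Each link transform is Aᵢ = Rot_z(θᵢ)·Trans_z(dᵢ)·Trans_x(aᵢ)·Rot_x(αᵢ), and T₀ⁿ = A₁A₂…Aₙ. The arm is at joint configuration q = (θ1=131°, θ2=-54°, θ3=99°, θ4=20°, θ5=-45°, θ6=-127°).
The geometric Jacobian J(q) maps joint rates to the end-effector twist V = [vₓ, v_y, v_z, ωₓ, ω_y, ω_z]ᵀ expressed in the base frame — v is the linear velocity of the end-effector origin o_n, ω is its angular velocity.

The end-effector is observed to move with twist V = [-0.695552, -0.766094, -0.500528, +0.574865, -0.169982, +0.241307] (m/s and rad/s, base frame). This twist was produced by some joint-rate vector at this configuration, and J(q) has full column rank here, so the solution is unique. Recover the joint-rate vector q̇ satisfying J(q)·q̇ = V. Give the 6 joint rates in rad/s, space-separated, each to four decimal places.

o_n = [-0.0324, 0.3318, 1.4742]
J₁: ẑ×o_n = [-0.3318, -0.0324, 0.0000], ω = ẑ
J2: z=[0.0000, 0.0000, 1.0000] o=[-0.2231, 0.2566, 0.3100] → [-0.0752, 0.1907, 0.0000, 0.0000, 0.0000, 1.0000]
J3: z=[0.9744, -0.2250, 0.0000] o=[-0.0701, 0.9192, 0.3100] → [-0.2619, -1.1343, -0.5639, 0.9744, -0.2250, 0.0000]
J4: z=[-0.2222, -0.9624, -0.1564] o=[0.0059, 0.8037, 0.9125] → [-0.6144, 0.1308, 0.0680, -0.2222, -0.9624, -0.1564]
J5: z=[0.9036, -0.2635, 0.3378] o=[-0.2526, 0.5356, 1.3947] → [0.0479, 0.0026, -0.1261, 0.9036, -0.2635, 0.3378]
J6: z=[-0.4161, -0.7274, 0.5457] o=[-0.2648, 0.6116, 1.4867] → [0.1618, 0.1216, 0.2855, -0.4161, -0.7274, 0.5457]
q̇ = J⁺·V = [0.2240, 0.4740, 0.7470, 0.4750, -0.2920, -0.5200]

0.2240 0.4740 0.7470 0.4750 -0.2920 -0.5200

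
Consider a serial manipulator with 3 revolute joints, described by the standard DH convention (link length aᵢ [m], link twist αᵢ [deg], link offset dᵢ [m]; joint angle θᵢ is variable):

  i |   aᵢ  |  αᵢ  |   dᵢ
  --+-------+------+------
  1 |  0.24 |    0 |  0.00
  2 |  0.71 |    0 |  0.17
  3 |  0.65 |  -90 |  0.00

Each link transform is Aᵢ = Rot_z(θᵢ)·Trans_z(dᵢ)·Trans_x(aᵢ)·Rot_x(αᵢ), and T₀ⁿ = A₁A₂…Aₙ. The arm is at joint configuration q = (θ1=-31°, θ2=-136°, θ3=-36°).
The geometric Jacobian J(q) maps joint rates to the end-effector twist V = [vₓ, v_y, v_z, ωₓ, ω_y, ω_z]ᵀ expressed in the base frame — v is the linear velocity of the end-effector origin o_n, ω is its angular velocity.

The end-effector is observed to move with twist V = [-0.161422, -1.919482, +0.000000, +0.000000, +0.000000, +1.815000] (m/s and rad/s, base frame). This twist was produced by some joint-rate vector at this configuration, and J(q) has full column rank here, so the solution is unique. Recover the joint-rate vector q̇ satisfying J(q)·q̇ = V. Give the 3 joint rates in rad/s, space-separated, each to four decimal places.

o_n = [-1.0844, -0.0293, 0.1700]
J₁: ẑ×o_n = [0.0293, -1.0844, 0.0000], ω = ẑ
J2: z=[0.0000, 0.0000, 1.0000] o=[0.2057, -0.1236, 0.0000] → [-0.0943, -1.2901, 0.0000, 0.0000, 0.0000, 1.0000]
J3: z=[0.0000, 0.0000, 1.0000] o=[-0.4861, -0.2833, 0.1700] → [-0.2540, -0.5983, 0.0000, 0.0000, 0.0000, 1.0000]
q̇ = J⁺·V = [0.6260, 0.7650, 0.4240]

0.6260 0.7650 0.4240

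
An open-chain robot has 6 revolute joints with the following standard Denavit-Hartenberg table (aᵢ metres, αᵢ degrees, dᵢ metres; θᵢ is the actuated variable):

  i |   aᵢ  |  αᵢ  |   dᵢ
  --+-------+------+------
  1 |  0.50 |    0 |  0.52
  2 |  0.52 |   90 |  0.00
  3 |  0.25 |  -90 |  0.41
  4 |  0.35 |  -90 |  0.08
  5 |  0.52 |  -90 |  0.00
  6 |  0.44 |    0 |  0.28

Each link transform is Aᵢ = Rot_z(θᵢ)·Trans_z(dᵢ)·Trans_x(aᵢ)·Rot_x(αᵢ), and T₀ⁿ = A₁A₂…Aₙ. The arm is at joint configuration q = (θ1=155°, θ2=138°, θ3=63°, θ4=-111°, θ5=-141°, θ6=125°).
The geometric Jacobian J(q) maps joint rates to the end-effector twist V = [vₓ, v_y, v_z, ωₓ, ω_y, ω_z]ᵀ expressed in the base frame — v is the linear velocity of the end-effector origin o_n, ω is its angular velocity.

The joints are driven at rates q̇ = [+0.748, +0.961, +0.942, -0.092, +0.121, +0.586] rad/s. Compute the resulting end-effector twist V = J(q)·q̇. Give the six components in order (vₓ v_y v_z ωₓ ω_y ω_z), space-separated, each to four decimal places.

o_n = [-0.9798, -0.0271, 0.5529]
J₁: ẑ×o_n = [0.0271, -0.9798, 0.0000], ω = ẑ
J2: z=[0.0000, 0.0000, 1.0000] o=[-0.4532, 0.2113, 0.5200] → [0.2385, -0.5266, 0.0000, 0.0000, 0.0000, 1.0000]
J3: z=[-0.9205, -0.3907, 0.0000] o=[-0.2500, -0.2674, 0.5200] → [-0.0129, 0.0303, -0.5063, -0.9205, -0.3907, 0.0000]
J4: z=[-0.3481, 0.8202, 0.4540] o=[-0.5830, -0.5320, 0.7428] → [-0.3849, -0.2462, 0.1496, -0.3481, 0.8202, 0.4540]
J5: z=[-0.1643, -0.5302, 0.8318] o=[-0.9339, -0.5417, 0.6673] → [-0.3673, -0.0569, -0.1088, -0.1643, -0.5302, 0.8318]
J6: z=[-0.8514, 0.5021, 0.1519] o=[-0.6749, -0.1864, 0.9449] → [-0.2210, -0.3801, 0.0175, -0.8514, 0.5021, 0.1519]
V = J·q̇ = [0.0988, -1.4174, -0.4936, -1.3539, -0.2135, 1.8569]

0.0988 -1.4174 -0.4936 -1.3539 -0.2135 1.8569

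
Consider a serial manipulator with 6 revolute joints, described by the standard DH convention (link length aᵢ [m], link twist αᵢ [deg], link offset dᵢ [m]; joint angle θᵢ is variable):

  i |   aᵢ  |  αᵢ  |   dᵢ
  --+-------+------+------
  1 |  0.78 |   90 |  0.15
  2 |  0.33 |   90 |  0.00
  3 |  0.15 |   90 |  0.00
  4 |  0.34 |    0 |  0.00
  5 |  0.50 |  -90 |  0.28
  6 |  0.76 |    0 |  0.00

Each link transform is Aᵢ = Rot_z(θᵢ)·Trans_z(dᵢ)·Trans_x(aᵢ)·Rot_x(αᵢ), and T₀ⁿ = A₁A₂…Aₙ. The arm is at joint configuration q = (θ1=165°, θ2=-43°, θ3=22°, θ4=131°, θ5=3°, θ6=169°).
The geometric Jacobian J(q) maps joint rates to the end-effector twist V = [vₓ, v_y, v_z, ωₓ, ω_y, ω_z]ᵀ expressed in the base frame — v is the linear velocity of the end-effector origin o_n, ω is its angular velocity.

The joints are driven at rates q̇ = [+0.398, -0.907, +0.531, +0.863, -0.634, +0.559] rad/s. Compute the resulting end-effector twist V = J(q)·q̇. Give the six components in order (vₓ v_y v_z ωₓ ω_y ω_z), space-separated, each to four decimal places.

-0.0378 -0.8019 -0.1684 -0.0319 -1.3062 0.4894

o_n = [-1.0568, 0.1916, -0.2296]
J₁: ẑ×o_n = [-0.1916, -1.0568, 0.0000], ω = ẑ
J2: z=[0.2588, 0.9659, 0.0000] o=[-0.7534, 0.2019, 0.1500] → [-0.3667, 0.0983, 0.2904, 0.2588, 0.9659, 0.0000]
J3: z=[0.6588, -0.1765, -0.7314] o=[-0.9865, 0.2643, -0.0751] → [-0.0260, 0.1532, -0.0604, 0.6588, -0.1765, -0.7314]
J4: z=[-0.5046, -0.8247, -0.2555] o=[-1.0703, 0.3449, -0.1699] → [0.0101, -0.0336, 0.0885, -0.5046, -0.8247, -0.2555]
J5: z=[-0.5046, -0.8247, -0.2555] o=[-0.7767, 0.1798, -0.2165] → [0.0138, 0.0649, -0.2369, -0.5046, -0.8247, -0.2555]
J6: z=[-0.0562, -0.2639, 0.9629] o=[-0.4873, -0.3012, -0.3315] → [-0.5014, -0.5427, -0.1780, -0.0562, -0.2639, 0.9629]
V = J·q̇ = [-0.0378, -0.8019, -0.1684, -0.0319, -1.3062, 0.4894]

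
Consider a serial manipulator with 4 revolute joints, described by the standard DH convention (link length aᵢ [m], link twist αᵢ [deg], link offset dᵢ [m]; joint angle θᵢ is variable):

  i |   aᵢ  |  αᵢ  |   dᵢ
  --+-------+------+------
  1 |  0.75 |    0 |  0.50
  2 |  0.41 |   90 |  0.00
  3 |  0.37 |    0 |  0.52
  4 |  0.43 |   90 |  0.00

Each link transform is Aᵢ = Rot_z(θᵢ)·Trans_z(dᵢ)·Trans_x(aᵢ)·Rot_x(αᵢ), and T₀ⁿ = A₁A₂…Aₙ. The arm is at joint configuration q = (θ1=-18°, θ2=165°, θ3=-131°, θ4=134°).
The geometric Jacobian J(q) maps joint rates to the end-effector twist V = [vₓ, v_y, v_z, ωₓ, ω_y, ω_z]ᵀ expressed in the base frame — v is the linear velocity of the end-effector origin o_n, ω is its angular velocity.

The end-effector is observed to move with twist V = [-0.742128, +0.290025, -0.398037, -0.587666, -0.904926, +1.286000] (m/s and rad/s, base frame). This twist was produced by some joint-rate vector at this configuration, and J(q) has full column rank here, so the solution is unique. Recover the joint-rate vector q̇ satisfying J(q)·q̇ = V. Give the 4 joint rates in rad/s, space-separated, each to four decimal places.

o_n = [0.4961, 0.5293, 0.2433]
J₁: ẑ×o_n = [-0.5293, 0.4961, 0.0000], ω = ẑ
J2: z=[0.0000, 0.0000, 1.0000] o=[0.7133, -0.2318, 0.5000] → [-0.7611, -0.2172, 0.0000, 0.0000, 0.0000, 1.0000]
J3: z=[0.5446, 0.8387, 0.0000] o=[0.3694, -0.0085, 0.5000] → [-0.2153, 0.1398, 0.1867, 0.5446, 0.8387, 0.0000]
J4: z=[0.5446, 0.8387, 0.0000] o=[0.8562, 0.2954, 0.2208] → [0.0189, -0.0123, 0.4294, 0.5446, 0.8387, 0.0000]
q̇ = J⁺·V = [0.8370, 0.4490, -0.2690, -0.8100]

0.8370 0.4490 -0.2690 -0.8100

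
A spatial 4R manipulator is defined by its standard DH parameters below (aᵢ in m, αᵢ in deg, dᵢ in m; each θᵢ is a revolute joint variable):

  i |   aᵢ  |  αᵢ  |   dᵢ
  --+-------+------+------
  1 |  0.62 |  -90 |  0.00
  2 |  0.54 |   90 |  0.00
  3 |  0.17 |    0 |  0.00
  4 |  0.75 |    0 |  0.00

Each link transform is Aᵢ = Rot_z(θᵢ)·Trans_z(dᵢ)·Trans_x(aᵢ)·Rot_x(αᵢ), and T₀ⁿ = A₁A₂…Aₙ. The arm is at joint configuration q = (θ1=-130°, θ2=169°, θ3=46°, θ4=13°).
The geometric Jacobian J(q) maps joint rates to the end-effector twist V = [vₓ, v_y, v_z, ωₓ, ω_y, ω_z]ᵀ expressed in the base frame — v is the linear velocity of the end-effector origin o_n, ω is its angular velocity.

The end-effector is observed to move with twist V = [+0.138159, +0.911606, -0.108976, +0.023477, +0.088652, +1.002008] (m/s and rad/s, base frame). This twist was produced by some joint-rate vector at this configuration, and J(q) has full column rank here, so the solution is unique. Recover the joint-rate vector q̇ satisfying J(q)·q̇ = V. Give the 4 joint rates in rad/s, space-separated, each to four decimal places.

o_n = [0.8466, -0.1814, -0.1993]
J₁: ẑ×o_n = [0.1814, 0.8466, -0.0000], ω = ẑ
J2: z=[0.7660, -0.6428, 0.0000] o=[-0.3985, -0.4749, 0.0000] → [0.1281, 0.1527, 1.0252, 0.7660, -0.6428, 0.0000]
J3: z=[-0.1226, -0.1462, -0.9816] o=[-0.0578, -0.0689, -0.1030] → [-0.0964, -0.8996, 0.1460, -0.1226, -0.1462, -0.9816]
J4: z=[-0.1226, -0.1462, -0.9816] o=[0.1104, -0.0587, -0.1256] → [-0.1097, -0.7317, 0.1227, -0.1226, -0.1462, -0.9816]
q̇ = J⁺·V = [0.5750, -0.0390, -0.6700, 0.2350]

0.5750 -0.0390 -0.6700 0.2350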